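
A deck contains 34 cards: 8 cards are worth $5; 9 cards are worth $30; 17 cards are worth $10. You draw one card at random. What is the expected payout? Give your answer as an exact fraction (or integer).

E[payout] = (8/34)·5 + (9/34)·30 + (17/34)·10 = 240/17

240/17 dollars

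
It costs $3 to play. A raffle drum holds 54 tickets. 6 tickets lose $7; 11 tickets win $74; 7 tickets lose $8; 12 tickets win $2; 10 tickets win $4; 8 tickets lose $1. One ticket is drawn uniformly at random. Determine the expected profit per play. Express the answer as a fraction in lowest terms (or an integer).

E[payout] = (6/54)·(-7) + (11/54)·74 + (7/54)·(-8) + (12/54)·2 + (10/54)·4 + (8/54)·(-1) = 386/27
Expected profit = 386/27 − 3 = 305/27

305/27 dollars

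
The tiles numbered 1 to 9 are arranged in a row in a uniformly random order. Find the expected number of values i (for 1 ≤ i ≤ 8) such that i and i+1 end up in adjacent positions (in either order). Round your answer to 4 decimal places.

1.7778

For each i ∈ {1,…,8}, let Xᵢ = 1 if i and i+1 are adjacent. P(Xᵢ=1) = 2·(9−1)!/9! = 2/9.
By linearity, E[ΣXᵢ] = (8)·(2/9) = 16/9.
≈ 1.7778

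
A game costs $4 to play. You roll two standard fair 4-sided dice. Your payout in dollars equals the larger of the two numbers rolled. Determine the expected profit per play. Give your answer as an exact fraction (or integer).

-7/8 dollars

Distribution of the larger of the two numbers rolled: 1 w.p. 1/16, 2 w.p. 3/16, 3 w.p. 5/16, 4 w.p. 7/16
E[payout] = (1/16)·1 + (3/16)·2 + (5/16)·3 + (7/16)·4 = 25/8
Expected profit = 25/8 − 4 = -7/8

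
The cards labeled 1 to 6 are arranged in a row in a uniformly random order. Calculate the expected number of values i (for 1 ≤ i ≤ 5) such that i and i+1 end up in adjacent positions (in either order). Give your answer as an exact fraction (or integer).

For each i ∈ {1,…,5}, let Xᵢ = 1 if i and i+1 are adjacent. P(Xᵢ=1) = 2·(6−1)!/6! = 2/6.
By linearity, E[ΣXᵢ] = (5)·(2/6) = 5/3.

5/3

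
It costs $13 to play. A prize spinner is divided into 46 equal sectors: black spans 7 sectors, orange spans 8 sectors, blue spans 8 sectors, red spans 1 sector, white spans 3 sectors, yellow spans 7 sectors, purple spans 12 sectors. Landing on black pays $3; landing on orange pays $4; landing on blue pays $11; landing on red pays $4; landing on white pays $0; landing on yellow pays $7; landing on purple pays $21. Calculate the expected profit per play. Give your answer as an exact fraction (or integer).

E[payout] = (7/46)·3 + (8/46)·4 + (8/46)·11 + (1/46)·4 + (3/46)·0 + (7/46)·7 + (12/46)·21 = 223/23
Expected profit = 223/23 − 13 = -76/23

-76/23 dollars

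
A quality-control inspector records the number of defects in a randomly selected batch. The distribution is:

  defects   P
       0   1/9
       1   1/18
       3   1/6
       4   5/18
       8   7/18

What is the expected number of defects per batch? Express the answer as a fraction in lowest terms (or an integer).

E[X] = (1/9)·0 + (1/18)·1 + (1/6)·3 + (5/18)·4 + (7/18)·8
     = 43/9

43/9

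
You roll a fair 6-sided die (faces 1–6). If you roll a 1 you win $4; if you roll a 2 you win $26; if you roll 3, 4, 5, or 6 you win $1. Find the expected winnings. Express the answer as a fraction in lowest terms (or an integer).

E[payout] = (2/3)·1 + (1/6)·4 + (1/6)·26 = 17/3

17/3 dollars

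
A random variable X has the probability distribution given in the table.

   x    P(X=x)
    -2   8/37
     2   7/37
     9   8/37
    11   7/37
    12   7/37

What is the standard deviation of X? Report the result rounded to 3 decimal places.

E[X] = 231/37, E[X²] = 2563/37
Var(X) = E[X²] − (E[X])² = 2563/37 − 53361/1369 = 41470/1369
SD(X) = √(41470/1369) ≈ 5.504

5.504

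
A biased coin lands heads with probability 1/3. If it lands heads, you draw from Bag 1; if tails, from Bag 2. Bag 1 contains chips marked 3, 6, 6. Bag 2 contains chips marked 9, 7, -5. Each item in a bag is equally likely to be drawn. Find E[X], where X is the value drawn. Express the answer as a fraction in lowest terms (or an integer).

E[X | Bag 1] = (3 + 6 + 6)/3 = 5
E[X | Bag 2] = (9 + 7 − 5)/3 = 11/3
E[X] = (1/3)·5 + (2/3)·11/3 = 37/9

37/9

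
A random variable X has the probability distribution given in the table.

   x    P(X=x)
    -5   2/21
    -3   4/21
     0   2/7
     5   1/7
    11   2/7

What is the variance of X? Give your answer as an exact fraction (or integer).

15146/441

E[X] = (2/21)·(-5) + (4/21)·(-3) + (2/7)·0 + (1/7)·5 + (2/7)·11 = 59/21
E[X²] = (2/21)·25 + (4/21)·9 + (2/7)·0 + (1/7)·25 + (2/7)·121 = 887/21
Var(X) = 887/21 − (59/21)² = 15146/441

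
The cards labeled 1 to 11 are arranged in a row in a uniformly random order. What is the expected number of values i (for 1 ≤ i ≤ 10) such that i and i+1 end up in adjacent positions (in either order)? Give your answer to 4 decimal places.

1.8182

For each i ∈ {1,…,10}, let Xᵢ = 1 if i and i+1 are adjacent. P(Xᵢ=1) = 2·(11−1)!/11! = 2/11.
By linearity, E[ΣXᵢ] = (10)·(2/11) = 20/11.
≈ 1.8182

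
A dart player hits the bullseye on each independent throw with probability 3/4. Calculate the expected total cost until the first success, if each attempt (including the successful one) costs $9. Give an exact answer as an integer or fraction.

$12

E[#attempts] = 1/p = 4/3; E[cost] = 9·4/3 = 12.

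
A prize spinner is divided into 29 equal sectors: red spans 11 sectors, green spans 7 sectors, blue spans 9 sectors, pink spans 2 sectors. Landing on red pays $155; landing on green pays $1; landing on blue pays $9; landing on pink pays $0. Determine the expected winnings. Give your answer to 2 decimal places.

E[payout] = (11/29)·155 + (7/29)·1 + (9/29)·9 + (2/29)·0 = 1793/29
≈ $61.83

$61.83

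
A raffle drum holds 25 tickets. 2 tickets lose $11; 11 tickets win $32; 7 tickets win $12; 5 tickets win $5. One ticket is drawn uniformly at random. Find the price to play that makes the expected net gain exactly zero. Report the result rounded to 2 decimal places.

E[payout] = (2/25)·(-11) + (11/25)·32 + (7/25)·12 + (5/25)·5 = 439/25
Fair fee = E[payout] = 439/25 ≈ $17.56

$17.56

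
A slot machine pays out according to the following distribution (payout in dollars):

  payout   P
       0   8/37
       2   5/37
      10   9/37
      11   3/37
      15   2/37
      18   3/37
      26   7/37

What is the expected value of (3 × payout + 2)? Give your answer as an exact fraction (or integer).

1271/37

E[3x+2] = (8/37)·2 + (5/37)·8 + (9/37)·32 + (3/37)·35 + (2/37)·47 + (3/37)·56 + (7/37)·80
     = 1271/37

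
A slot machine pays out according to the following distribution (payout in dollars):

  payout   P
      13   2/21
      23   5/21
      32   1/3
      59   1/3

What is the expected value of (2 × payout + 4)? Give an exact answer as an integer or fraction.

1640/21

E[2x+4] = (2/21)·30 + (5/21)·50 + (1/3)·68 + (1/3)·122
     = 1640/21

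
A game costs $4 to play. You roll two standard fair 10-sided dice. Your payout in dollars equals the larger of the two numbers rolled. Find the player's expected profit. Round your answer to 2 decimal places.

Distribution of the larger of the two numbers rolled: 1 w.p. 1/100, 2 w.p. 3/100, 3 w.p. 1/20, 4 w.p. 7/100, 5 w.p. 9/100, 6 w.p. 11/100, …
E[payout] = (1/100)·1 + (3/100)·2 + (1/20)·3 + (7/100)·4 + (9/100)·5 + (11/100)·6 + (13/100)·7 + (3/20)·8 + (17/100)·9 + (19/100)·10 = 143/20
Expected profit = 143/20 − 4 = 63/20 ≈ $3.15

$3.15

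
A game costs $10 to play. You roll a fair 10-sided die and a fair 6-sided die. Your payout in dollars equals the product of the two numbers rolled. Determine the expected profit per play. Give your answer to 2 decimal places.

$9.25

Distribution of the product of the two numbers rolled: 1 w.p. 1/60, 2 w.p. 1/30, 3 w.p. 1/30, 4 w.p. 1/20, 5 w.p. 1/30, 6 w.p. 1/15, …
E[payout] = (1/60)·1 + (1/30)·2 + (1/30)·3 + (1/20)·4 + (1/30)·5 + (1/15)·6 + (1/60)·7 + (1/20)·8 + (1/30)·9 + (1/20)·10 + (1/15)·12 + (1/60)·14 + (1/30)·15 + (1/30)·16 + (1/20)·18 + (1/20)·20 + (1/60)·21 + (1/20)·24 + (1/60)·25 + (1/60)·27 + (1/60)·28 + (1/20)·30 + (1/60)·32 + (1/60)·35 + (1/30)·36 + (1/30)·40 + (1/60)·42 + (1/60)·45 + (1/60)·48 + (1/60)·50 + (1/60)·54 + (1/60)·60 = 77/4
Expected profit = 77/4 − 10 = 37/4 ≈ $9.25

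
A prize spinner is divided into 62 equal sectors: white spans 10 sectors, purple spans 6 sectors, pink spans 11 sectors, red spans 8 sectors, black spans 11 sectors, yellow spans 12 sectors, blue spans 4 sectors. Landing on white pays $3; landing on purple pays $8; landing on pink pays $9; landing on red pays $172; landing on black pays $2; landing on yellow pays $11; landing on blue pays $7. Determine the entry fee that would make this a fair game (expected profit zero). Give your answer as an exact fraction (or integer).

1735/62 dollars

E[payout] = (10/62)·3 + (6/62)·8 + (11/62)·9 + (8/62)·172 + (11/62)·2 + (12/62)·11 + (4/62)·7 = 1735/62
Fair fee = E[payout] = 1735/62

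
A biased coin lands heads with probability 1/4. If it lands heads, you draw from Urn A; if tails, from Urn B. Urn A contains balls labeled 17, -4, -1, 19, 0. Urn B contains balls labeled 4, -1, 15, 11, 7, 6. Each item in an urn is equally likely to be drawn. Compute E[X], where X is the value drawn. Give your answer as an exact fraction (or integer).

E[X | Urn A] = (17 − 4 − 1 + 19 + 0)/5 = 31/5
E[X | Urn B] = (4 − 1 + 15 + 11 + 7 + 6)/6 = 7
E[X] = (1/4)·31/5 + (3/4)·7 = 34/5

34/5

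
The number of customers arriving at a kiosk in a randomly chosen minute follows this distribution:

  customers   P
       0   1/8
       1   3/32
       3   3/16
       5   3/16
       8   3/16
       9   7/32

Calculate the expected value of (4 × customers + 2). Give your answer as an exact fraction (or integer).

E[4x+2] = (1/8)·2 + (3/32)·6 + (3/16)·14 + (3/16)·22 + (3/16)·34 + (7/32)·38
     = 89/4

89/4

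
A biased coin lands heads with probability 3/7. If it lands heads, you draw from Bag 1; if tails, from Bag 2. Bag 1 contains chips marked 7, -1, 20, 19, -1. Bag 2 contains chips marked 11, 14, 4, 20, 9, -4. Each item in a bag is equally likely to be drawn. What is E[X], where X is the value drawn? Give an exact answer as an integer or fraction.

312/35

E[X | Bag 1] = (7 − 1 + 20 + 19 − 1)/5 = 44/5
E[X | Bag 2] = (11 + 14 + 4 + 20 + 9 − 4)/6 = 9
E[X] = (3/7)·44/5 + (4/7)·9 = 312/35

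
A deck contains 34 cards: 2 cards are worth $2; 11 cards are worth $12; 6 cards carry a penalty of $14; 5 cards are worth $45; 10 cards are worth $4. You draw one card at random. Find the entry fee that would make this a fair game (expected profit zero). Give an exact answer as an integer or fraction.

E[payout] = (2/34)·2 + (11/34)·12 + (6/34)·(-14) + (5/34)·45 + (10/34)·4 = 317/34
Fair fee = E[payout] = 317/34

317/34 dollars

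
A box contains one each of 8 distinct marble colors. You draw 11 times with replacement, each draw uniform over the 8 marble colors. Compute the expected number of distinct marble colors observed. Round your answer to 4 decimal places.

6.1585

Let Xⱼ=1 if type j appears at least once. P(Xⱼ=1) = 1 − ((8−1)/8)^11 = 6612607849/8589934592.
E[#distinct] = 8·6612607849/8589934592 = 6612607849/1073741824.
≈ 6.1585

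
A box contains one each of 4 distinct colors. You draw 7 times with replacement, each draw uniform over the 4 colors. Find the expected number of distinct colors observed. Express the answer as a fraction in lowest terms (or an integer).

14197/4096

Let Xⱼ=1 if type j appears at least once. P(Xⱼ=1) = 1 − ((4−1)/4)^7 = 14197/16384.
E[#distinct] = 4·14197/16384 = 14197/4096.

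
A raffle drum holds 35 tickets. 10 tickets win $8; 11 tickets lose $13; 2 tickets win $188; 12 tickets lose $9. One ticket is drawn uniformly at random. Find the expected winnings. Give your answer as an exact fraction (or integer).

41/7 dollars

E[payout] = (10/35)·8 + (11/35)·(-13) + (2/35)·188 + (12/35)·(-9) = 41/7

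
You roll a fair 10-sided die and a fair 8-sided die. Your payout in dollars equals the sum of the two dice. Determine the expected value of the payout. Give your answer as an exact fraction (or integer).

Distribution of the sum of the two dice: 2 w.p. 1/80, 3 w.p. 1/40, 4 w.p. 3/80, 5 w.p. 1/20, 6 w.p. 1/16, 7 w.p. 3/40, …
E[payout] = (1/80)·2 + (1/40)·3 + (3/80)·4 + (1/20)·5 + (1/16)·6 + (3/40)·7 + (7/80)·8 + (1/10)·9 + (1/10)·10 + (1/10)·11 + (7/80)·12 + (3/40)·13 + (1/16)·14 + (1/20)·15 + (3/80)·16 + (1/40)·17 + (1/80)·18 = 10

$10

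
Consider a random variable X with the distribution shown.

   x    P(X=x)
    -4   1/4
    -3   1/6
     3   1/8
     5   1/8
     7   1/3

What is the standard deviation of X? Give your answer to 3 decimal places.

E[X] = 11/6, E[X²] = 313/12
Var(X) = E[X²] − (E[X])² = 313/12 − 121/36 = 409/18
SD(X) = √(409/18) ≈ 4.767

4.767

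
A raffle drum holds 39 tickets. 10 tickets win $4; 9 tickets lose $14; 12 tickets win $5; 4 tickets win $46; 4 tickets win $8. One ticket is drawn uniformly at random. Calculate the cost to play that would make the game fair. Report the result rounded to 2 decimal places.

E[payout] = (10/39)·4 + (9/39)·(-14) + (12/39)·5 + (4/39)·46 + (4/39)·8 = 190/39
Fair fee = E[payout] = 190/39 ≈ $4.87

$4.87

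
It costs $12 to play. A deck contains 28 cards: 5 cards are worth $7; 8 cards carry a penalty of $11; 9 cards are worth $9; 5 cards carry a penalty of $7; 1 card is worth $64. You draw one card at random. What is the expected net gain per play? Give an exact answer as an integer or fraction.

E[payout] = (5/28)·7 + (8/28)·(-11) + (9/28)·9 + (5/28)·(-7) + (1/28)·64 = 57/28
Expected profit = 57/28 − 12 = -279/28

-279/28 dollars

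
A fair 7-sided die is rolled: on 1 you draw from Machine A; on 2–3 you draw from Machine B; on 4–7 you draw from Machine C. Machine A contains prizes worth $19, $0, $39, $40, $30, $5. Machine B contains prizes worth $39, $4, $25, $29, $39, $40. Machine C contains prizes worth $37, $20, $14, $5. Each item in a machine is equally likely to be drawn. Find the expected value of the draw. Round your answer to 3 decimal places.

E[X | Machine A] = (19 + 0 + 39 + 40 + 30 + 5)/6 = 133/6
E[X | Machine B] = (39 + 4 + 25 + 29 + 39 + 40)/6 = 88/3
E[X | Machine C] = (37 + 20 + 14 + 5)/4 = 19
E[X] = (1/7)·133/6 + (2/7)·88/3 + (4/7)·19 = 941/42 ≈ 22.405

$22.405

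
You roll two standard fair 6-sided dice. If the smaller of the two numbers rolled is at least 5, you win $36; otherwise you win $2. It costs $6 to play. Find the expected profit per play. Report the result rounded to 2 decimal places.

E[payout] = (8/9)·2 + (1/9)·36 = 52/9
Expected profit = 52/9 − 6 = -2/9 ≈ -$0.22

-$0.22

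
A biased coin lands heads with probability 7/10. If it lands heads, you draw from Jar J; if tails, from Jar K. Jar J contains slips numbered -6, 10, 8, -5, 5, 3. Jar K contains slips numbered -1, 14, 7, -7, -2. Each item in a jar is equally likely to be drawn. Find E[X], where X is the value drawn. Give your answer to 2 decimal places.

2.41

E[X | Jar J] = (-6 + 10 + 8 − 5 + 5 + 3)/6 = 5/2
E[X | Jar K] = (-1 + 14 + 7 − 7 − 2)/5 = 11/5
E[X] = (7/10)·5/2 + (3/10)·11/5 = 241/100 ≈ 2.41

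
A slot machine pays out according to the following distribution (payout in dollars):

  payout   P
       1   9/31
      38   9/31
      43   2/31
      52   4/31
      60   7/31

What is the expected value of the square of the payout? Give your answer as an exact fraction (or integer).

52719/31

E[X²] = (9/31)·1 + (9/31)·1444 + (2/31)·1849 + (4/31)·2704 + (7/31)·3600
     = 52719/31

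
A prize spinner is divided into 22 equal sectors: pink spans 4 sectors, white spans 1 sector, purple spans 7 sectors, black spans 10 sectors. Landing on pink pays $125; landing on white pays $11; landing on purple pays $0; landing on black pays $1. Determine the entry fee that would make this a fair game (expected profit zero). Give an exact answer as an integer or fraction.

521/22 dollars

E[payout] = (4/22)·125 + (1/22)·11 + (7/22)·0 + (10/22)·1 = 521/22
Fair fee = E[payout] = 521/22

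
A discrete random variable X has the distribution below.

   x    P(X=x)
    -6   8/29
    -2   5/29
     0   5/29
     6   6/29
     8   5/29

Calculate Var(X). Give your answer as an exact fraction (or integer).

E[X] = (8/29)·(-6) + (5/29)·(-2) + (5/29)·0 + (6/29)·6 + (5/29)·8 = 18/29
E[X²] = (8/29)·36 + (5/29)·4 + (5/29)·0 + (6/29)·36 + (5/29)·64 = 844/29
Var(X) = 844/29 − (18/29)² = 24152/841

24152/841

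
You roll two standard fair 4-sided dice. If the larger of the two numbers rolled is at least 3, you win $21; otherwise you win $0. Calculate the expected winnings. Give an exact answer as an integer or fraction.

63/4 dollars

E[payout] = (1/4)·0 + (3/4)·21 = 63/4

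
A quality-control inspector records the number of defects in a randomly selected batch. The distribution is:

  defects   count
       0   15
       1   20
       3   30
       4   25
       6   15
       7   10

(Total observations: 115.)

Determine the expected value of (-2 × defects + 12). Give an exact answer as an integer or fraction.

128/23

Total = 115, so P(defects=0) = 15/115, etc.
E[-2x+12] = (3/23)·12 + (4/23)·10 + (6/23)·6 + (5/23)·4 + (3/23)·0 + (2/23)·(-2)
     = 128/23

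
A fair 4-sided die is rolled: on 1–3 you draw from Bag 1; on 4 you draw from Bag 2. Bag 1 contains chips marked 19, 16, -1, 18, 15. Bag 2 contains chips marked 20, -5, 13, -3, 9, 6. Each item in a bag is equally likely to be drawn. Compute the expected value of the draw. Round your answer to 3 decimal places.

E[X | Bag 1] = (19 + 16 − 1 + 18 + 15)/5 = 67/5
E[X | Bag 2] = (20 − 5 + 13 − 3 + 9 + 6)/6 = 20/3
E[X] = (3/4)·67/5 + (1/4)·20/3 = 703/60 ≈ 11.717

11.717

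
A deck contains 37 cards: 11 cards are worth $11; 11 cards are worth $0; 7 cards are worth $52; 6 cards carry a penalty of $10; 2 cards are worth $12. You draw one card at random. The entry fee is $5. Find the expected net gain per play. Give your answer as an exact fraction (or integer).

E[payout] = (11/37)·11 + (11/37)·0 + (7/37)·52 + (6/37)·(-10) + (2/37)·12 = 449/37
Expected profit = 449/37 − 5 = 264/37

264/37 dollars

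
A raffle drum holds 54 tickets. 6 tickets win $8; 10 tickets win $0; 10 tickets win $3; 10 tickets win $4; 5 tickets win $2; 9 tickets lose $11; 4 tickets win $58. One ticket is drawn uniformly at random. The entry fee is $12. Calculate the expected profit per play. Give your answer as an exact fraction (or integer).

E[payout] = (6/54)·8 + (10/54)·0 + (10/54)·3 + (10/54)·4 + (5/54)·2 + (9/54)·(-11) + (4/54)·58 = 29/6
Expected profit = 29/6 − 12 = -43/6

-43/6 dollars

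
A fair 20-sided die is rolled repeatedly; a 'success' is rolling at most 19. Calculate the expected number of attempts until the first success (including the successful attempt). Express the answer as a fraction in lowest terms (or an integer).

For a geometric distribution, E[trials] = 1/p = 1/(19/20) = 20/19.

20/19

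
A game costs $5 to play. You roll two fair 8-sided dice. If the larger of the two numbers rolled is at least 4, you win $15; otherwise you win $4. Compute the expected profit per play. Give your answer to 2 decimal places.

$8.45

E[payout] = (9/64)·4 + (55/64)·15 = 861/64
Expected profit = 861/64 − 5 = 541/64 ≈ $8.45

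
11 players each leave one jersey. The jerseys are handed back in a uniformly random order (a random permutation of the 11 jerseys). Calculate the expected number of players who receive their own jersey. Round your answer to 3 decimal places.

1.000

Let Xᵢ = 1 if person i gets their own jersey. For each i, P(Xᵢ=1) = 1/11.
By linearity of expectation, E[X₁+…+X_11] = 11·(1/11) = 1.
≈ 1.000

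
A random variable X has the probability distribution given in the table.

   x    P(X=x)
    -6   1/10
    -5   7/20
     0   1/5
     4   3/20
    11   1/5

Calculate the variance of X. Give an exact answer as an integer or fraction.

15499/400

E[X] = (1/10)·(-6) + (7/20)·(-5) + (1/5)·0 + (3/20)·4 + (1/5)·11 = 9/20
E[X²] = (1/10)·36 + (7/20)·25 + (1/5)·0 + (3/20)·16 + (1/5)·121 = 779/20
Var(X) = 779/20 − (9/20)² = 15499/400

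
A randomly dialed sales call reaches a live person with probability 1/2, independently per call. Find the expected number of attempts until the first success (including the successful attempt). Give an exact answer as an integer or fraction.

For a geometric distribution, E[trials] = 1/p = 1/(1/2) = 2.

2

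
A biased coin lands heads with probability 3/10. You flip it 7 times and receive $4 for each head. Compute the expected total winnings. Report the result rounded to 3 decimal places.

$8.400

E[#heads] = 7·3/10 = 21/10 (linearity over flips).
E[winnings] = 4·21/10 = 42/5.
≈ 8.400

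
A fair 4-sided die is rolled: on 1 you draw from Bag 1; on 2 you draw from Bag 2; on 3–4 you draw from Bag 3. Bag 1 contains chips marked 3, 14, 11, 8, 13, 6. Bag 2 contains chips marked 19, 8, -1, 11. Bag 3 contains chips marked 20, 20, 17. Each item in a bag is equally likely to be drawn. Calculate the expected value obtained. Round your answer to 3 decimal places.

E[X | Bag 1] = (3 + 14 + 11 + 8 + 13 + 6)/6 = 55/6
E[X | Bag 2] = (19 + 8 − 1 + 11)/4 = 37/4
E[X | Bag 3] = (20 + 20 + 17)/3 = 19
E[X] = (1/4)·55/6 + (1/4)·37/4 + (1/2)·19 = 677/48 ≈ 14.104

14.104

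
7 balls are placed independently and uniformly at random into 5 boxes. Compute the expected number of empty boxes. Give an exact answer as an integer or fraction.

16384/15625

Let Xⱼ=1 if box j is empty. P(Xⱼ=1) = ((5-1)/5)^7 = 16384/78125.
By linearity, E[#empty] = 5·16384/78125 = 16384/15625.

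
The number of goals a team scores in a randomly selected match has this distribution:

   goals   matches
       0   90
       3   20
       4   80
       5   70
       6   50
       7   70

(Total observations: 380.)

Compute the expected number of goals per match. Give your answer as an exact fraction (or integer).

4

Total = 380, so P(goals=0) = 90/380, etc.
E[X] = (9/38)·0 + (1/19)·3 + (4/19)·4 + (7/38)·5 + (5/38)·6 + (7/38)·7
     = 4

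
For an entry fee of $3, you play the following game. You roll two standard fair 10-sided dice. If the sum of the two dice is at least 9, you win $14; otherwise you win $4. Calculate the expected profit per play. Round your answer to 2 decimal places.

$8.20

E[payout] = (7/25)·4 + (18/25)·14 = 56/5
Expected profit = 56/5 − 3 = 41/5 ≈ $8.20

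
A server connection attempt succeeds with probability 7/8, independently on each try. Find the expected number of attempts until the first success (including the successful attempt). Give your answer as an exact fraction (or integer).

8/7

For a geometric distribution, E[trials] = 1/p = 1/(7/8) = 8/7.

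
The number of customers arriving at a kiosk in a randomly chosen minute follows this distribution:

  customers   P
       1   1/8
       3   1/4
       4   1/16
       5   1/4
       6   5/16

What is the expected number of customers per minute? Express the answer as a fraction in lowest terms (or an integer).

17/4

E[X] = (1/8)·1 + (1/4)·3 + (1/16)·4 + (1/4)·5 + (5/16)·6
     = 17/4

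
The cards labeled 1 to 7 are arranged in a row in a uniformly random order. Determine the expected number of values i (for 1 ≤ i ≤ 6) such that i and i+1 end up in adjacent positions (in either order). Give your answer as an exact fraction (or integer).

12/7

For each i ∈ {1,…,6}, let Xᵢ = 1 if i and i+1 are adjacent. P(Xᵢ=1) = 2·(7−1)!/7! = 2/7.
By linearity, E[ΣXᵢ] = (6)·(2/7) = 12/7.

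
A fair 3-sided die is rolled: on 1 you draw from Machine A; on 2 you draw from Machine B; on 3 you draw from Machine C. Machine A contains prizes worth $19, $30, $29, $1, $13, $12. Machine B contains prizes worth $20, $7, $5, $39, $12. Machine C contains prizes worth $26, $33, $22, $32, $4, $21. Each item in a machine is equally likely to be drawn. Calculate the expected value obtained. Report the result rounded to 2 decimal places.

E[X | Machine A] = (19 + 30 + 29 + 1 + 13 + 12)/6 = 52/3
E[X | Machine B] = (20 + 7 + 5 + 39 + 12)/5 = 83/5
E[X | Machine C] = (26 + 33 + 22 + 32 + 4 + 21)/6 = 23
E[X] = (1/3)·52/3 + (1/3)·83/5 + (1/3)·23 = 854/45 ≈ 18.98

$18.98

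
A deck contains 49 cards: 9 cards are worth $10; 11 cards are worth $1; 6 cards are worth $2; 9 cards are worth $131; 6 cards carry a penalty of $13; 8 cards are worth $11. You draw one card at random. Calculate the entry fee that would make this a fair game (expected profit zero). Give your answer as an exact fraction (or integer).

E[payout] = (9/49)·10 + (11/49)·1 + (6/49)·2 + (9/49)·131 + (6/49)·(-13) + (8/49)·11 = 186/7
Fair fee = E[payout] = 186/7

186/7 dollars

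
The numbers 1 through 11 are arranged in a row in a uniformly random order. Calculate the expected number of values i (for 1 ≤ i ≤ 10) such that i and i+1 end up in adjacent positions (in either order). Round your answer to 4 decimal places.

For each i ∈ {1,…,10}, let Xᵢ = 1 if i and i+1 are adjacent. P(Xᵢ=1) = 2·(11−1)!/11! = 2/11.
By linearity, E[ΣXᵢ] = (10)·(2/11) = 20/11.
≈ 1.8182

1.8182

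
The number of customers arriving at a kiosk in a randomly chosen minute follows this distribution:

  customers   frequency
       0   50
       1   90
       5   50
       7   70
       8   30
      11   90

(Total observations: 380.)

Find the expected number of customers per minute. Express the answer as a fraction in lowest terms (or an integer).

103/19

Total = 380, so P(customers=0) = 50/380, etc.
E[X] = (5/38)·0 + (9/38)·1 + (5/38)·5 + (7/38)·7 + (3/38)·8 + (9/38)·11
     = 103/19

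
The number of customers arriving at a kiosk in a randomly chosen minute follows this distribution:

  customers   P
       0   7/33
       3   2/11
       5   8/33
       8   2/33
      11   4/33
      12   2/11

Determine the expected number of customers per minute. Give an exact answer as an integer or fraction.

190/33

E[X] = (7/33)·0 + (2/11)·3 + (8/33)·5 + (2/33)·8 + (4/33)·11 + (2/11)·12
     = 190/33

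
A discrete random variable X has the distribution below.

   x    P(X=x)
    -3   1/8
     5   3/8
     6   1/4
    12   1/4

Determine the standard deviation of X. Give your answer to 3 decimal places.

E[X] = 6, E[X²] = 111/2
Var(X) = E[X²] − (E[X])² = 111/2 − 36 = 39/2
SD(X) = √(39/2) ≈ 4.416

4.416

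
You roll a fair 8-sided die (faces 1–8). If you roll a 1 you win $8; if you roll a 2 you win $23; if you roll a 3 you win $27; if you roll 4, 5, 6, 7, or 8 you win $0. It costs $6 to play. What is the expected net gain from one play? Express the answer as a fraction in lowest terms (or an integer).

5/4 dollars

E[payout] = (5/8)·0 + (1/8)·8 + (1/8)·23 + (1/8)·27 = 29/4
Expected profit = 29/4 − 6 = 5/4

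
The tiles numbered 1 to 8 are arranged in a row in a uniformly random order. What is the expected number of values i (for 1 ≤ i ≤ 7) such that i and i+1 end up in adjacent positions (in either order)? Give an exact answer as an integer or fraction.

7/4

For each i ∈ {1,…,7}, let Xᵢ = 1 if i and i+1 are adjacent. P(Xᵢ=1) = 2·(8−1)!/8! = 2/8.
By linearity, E[ΣXᵢ] = (7)·(2/8) = 7/4.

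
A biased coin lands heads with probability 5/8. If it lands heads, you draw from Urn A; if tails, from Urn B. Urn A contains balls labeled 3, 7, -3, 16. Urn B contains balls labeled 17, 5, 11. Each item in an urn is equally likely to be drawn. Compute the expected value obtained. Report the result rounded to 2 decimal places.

7.72

E[X | Urn A] = (3 + 7 − 3 + 16)/4 = 23/4
E[X | Urn B] = (17 + 5 + 11)/3 = 11
E[X] = (5/8)·23/4 + (3/8)·11 = 247/32 ≈ 7.72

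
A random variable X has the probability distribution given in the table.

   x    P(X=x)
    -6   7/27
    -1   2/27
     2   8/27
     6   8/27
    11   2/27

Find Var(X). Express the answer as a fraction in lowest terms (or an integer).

E[X] = (7/27)·(-6) + (2/27)·(-1) + (8/27)·2 + (8/27)·6 + (2/27)·11 = 14/9
E[X²] = (7/27)·36 + (2/27)·1 + (8/27)·4 + (8/27)·36 + (2/27)·121 = 272/9
Var(X) = 272/9 − (14/9)² = 2252/81

2252/81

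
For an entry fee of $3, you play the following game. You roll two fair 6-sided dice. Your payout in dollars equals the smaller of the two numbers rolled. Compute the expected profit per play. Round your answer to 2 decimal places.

Distribution of the smaller of the two numbers rolled: 1 w.p. 11/36, 2 w.p. 1/4, 3 w.p. 7/36, 4 w.p. 5/36, 5 w.p. 1/12, 6 w.p. 1/36
E[payout] = (11/36)·1 + (1/4)·2 + (7/36)·3 + (5/36)·4 + (1/12)·5 + (1/36)·6 = 91/36
Expected profit = 91/36 − 3 = -17/36 ≈ -$0.47

-$0.47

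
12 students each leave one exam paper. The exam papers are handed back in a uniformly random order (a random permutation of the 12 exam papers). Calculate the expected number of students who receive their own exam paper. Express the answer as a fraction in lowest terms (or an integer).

1

Let Xᵢ = 1 if person i gets their own exam paper. For each i, P(Xᵢ=1) = 1/12.
By linearity of expectation, E[X₁+…+X_12] = 12·(1/12) = 1.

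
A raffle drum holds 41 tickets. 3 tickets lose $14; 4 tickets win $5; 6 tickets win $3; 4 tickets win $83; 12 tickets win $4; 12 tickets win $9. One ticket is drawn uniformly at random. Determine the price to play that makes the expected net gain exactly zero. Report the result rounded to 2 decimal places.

E[payout] = (3/41)·(-14) + (4/41)·5 + (6/41)·3 + (4/41)·83 + (12/41)·4 + (12/41)·9 = 484/41
Fair fee = E[payout] = 484/41 ≈ $11.80

$11.80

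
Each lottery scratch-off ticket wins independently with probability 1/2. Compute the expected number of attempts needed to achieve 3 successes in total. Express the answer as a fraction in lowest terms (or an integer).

6

By linearity (sum of 3 independent geometric waits), E[trials] = 3/p = 3/(1/2) = 6.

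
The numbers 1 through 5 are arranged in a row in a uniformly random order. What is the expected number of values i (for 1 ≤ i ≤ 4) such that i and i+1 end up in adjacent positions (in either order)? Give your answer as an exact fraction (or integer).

For each i ∈ {1,…,4}, let Xᵢ = 1 if i and i+1 are adjacent. P(Xᵢ=1) = 2·(5−1)!/5! = 2/5.
By linearity, E[ΣXᵢ] = (4)·(2/5) = 8/5.

8/5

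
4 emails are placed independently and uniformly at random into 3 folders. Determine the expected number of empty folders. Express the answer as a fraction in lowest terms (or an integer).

16/27

Let Xⱼ=1 if folder j is empty. P(Xⱼ=1) = ((3-1)/3)^4 = 16/81.
By linearity, E[#empty] = 3·16/81 = 16/27.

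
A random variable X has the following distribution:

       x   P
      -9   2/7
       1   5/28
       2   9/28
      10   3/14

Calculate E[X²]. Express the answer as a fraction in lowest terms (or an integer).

E[X²] = (2/7)·81 + (5/28)·1 + (9/28)·4 + (3/14)·100
     = 1289/28

1289/28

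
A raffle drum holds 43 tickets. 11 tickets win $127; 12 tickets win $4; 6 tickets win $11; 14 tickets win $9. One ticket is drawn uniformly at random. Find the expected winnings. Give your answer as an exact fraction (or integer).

1637/43 dollars

E[payout] = (11/43)·127 + (12/43)·4 + (6/43)·11 + (14/43)·9 = 1637/43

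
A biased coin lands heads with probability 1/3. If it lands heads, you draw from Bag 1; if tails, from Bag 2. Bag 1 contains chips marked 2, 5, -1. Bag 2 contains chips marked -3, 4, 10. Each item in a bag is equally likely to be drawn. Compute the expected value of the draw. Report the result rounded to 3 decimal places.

3.111

E[X | Bag 1] = (2 + 5 − 1)/3 = 2
E[X | Bag 2] = (-3 + 4 + 10)/3 = 11/3
E[X] = (1/3)·2 + (2/3)·11/3 = 28/9 ≈ 3.111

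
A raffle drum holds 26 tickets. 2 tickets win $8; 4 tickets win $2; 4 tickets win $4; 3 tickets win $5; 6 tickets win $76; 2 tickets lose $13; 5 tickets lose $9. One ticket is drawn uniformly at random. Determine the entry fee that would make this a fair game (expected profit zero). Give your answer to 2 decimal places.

E[payout] = (2/26)·8 + (4/26)·2 + (4/26)·4 + (3/26)·5 + (6/26)·76 + (2/26)·(-13) + (5/26)·(-9) = 220/13
Fair fee = E[payout] = 220/13 ≈ $16.92

$16.92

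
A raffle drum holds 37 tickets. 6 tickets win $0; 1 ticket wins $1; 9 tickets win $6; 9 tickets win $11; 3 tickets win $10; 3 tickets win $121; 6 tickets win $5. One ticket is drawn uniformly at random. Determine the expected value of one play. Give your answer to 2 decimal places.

E[payout] = (6/37)·0 + (1/37)·1 + (9/37)·6 + (9/37)·11 + (3/37)·10 + (3/37)·121 + (6/37)·5 = 577/37
≈ $15.59

$15.59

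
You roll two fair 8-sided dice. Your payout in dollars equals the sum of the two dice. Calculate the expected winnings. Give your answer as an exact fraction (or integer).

Distribution of the sum of the two dice: 2 w.p. 1/64, 3 w.p. 1/32, 4 w.p. 3/64, 5 w.p. 1/16, 6 w.p. 5/64, 7 w.p. 3/32, …
E[payout] = (1/64)·2 + (1/32)·3 + (3/64)·4 + (1/16)·5 + (5/64)·6 + (3/32)·7 + (7/64)·8 + (1/8)·9 + (7/64)·10 + (3/32)·11 + (5/64)·12 + (1/16)·13 + (3/64)·14 + (1/32)·15 + (1/64)·16 = 9

$9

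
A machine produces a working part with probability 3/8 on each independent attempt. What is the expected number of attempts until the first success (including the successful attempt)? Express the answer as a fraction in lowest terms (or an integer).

8/3

For a geometric distribution, E[trials] = 1/p = 1/(3/8) = 8/3.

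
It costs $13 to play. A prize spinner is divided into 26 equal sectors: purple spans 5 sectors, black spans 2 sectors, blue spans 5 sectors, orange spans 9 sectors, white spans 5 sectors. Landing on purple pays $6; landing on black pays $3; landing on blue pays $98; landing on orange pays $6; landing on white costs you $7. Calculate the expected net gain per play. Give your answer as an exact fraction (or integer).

E[payout] = (5/26)·6 + (2/26)·3 + (5/26)·98 + (9/26)·6 + (5/26)·(-7) = 545/26
Expected profit = 545/26 − 13 = 207/26

207/26 dollars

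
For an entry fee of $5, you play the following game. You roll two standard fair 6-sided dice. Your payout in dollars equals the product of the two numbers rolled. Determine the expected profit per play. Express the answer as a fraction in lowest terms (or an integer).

29/4 dollars

Distribution of the product of the two numbers rolled: 1 w.p. 1/36, 2 w.p. 1/18, 3 w.p. 1/18, 4 w.p. 1/12, 5 w.p. 1/18, 6 w.p. 1/9, …
E[payout] = (1/36)·1 + (1/18)·2 + (1/18)·3 + (1/12)·4 + (1/18)·5 + (1/9)·6 + (1/18)·8 + (1/36)·9 + (1/18)·10 + (1/9)·12 + (1/18)·15 + (1/36)·16 + (1/18)·18 + (1/18)·20 + (1/18)·24 + (1/36)·25 + (1/18)·30 + (1/36)·36 = 49/4
Expected profit = 49/4 − 5 = 29/4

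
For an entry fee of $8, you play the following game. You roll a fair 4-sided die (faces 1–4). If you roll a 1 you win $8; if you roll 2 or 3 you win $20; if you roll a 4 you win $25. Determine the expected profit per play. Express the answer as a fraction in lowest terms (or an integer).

41/4 dollars

E[payout] = (1/4)·8 + (1/2)·20 + (1/4)·25 = 73/4
Expected profit = 73/4 − 8 = 41/4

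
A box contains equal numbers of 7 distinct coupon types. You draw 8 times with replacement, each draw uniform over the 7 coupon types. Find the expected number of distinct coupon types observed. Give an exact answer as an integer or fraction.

4085185/823543

Let Xⱼ=1 if type j appears at least once. P(Xⱼ=1) = 1 − ((7−1)/7)^8 = 4085185/5764801.
E[#distinct] = 7·4085185/5764801 = 4085185/823543.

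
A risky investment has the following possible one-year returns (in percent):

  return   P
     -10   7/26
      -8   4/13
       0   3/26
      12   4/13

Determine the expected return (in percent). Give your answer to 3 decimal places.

E[X] = (7/26)·(-10) + (4/13)·(-8) + (3/26)·0 + (4/13)·12
     = -19/13 ≈ -1.462

-1.462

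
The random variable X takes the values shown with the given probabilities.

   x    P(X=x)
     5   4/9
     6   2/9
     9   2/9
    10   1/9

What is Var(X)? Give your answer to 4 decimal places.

3.7778

E[X] = (4/9)·5 + (2/9)·6 + (2/9)·9 + (1/9)·10 = 20/3
E[X²] = (4/9)·25 + (2/9)·36 + (2/9)·81 + (1/9)·100 = 434/9
Var(X) = 434/9 − (20/3)² = 34/9 ≈ 3.7778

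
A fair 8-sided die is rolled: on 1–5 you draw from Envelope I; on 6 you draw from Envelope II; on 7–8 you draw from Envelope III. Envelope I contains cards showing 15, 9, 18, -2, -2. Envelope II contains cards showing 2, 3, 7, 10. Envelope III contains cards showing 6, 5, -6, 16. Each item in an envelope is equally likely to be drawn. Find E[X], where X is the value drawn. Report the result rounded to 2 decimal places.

6.75

E[X | Envelope I] = (15 + 9 + 18 − 2 − 2)/5 = 38/5
E[X | Envelope II] = (2 + 3 + 7 + 10)/4 = 11/2
E[X | Envelope III] = (6 + 5 − 6 + 16)/4 = 21/4
E[X] = (5/8)·38/5 + (1/8)·11/2 + (1/4)·21/4 = 27/4 ≈ 6.75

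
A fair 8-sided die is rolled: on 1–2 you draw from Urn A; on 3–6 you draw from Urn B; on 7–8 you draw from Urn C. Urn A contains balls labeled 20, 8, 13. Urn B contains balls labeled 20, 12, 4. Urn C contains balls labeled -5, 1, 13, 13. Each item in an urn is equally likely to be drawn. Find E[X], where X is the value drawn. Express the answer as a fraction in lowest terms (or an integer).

E[X | Urn A] = (20 + 8 + 13)/3 = 41/3
E[X | Urn B] = (20 + 12 + 4)/3 = 12
E[X | Urn C] = (-5 + 1 + 13 + 13)/4 = 11/2
E[X] = (1/4)·41/3 + (1/2)·12 + (1/4)·11/2 = 259/24

259/24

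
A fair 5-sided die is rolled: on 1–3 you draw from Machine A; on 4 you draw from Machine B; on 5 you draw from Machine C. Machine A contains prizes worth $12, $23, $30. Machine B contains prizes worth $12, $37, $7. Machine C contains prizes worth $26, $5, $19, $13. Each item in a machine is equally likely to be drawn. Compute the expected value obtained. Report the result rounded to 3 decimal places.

$19.883

E[X | Machine A] = (12 + 23 + 30)/3 = 65/3
E[X | Machine B] = (12 + 37 + 7)/3 = 56/3
E[X | Machine C] = (26 + 5 + 19 + 13)/4 = 63/4
E[X] = (3/5)·65/3 + (1/5)·56/3 + (1/5)·63/4 = 1193/60 ≈ 19.883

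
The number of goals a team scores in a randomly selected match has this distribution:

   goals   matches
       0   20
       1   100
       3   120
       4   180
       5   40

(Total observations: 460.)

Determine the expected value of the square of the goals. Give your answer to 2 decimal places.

Total = 460, so P(goals=0) = 20/460, etc.
E[X²] = (1/23)·0 + (5/23)·1 + (6/23)·9 + (9/23)·16 + (2/23)·25
     = 11 ≈ 11.00

11.00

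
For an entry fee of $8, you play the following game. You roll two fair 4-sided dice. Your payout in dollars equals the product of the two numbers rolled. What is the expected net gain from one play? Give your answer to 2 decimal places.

-$1.75

Distribution of the product of the two numbers rolled: 1 w.p. 1/16, 2 w.p. 1/8, 3 w.p. 1/8, 4 w.p. 3/16, 6 w.p. 1/8, 8 w.p. 1/8, …
E[payout] = (1/16)·1 + (1/8)·2 + (1/8)·3 + (3/16)·4 + (1/8)·6 + (1/8)·8 + (1/16)·9 + (1/8)·12 + (1/16)·16 = 25/4
Expected profit = 25/4 − 8 = -7/4 ≈ -$1.75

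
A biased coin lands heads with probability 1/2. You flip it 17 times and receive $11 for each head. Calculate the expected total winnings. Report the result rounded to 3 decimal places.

E[#heads] = 17·1/2 = 17/2 (linearity over flips).
E[winnings] = 11·17/2 = 187/2.
≈ 93.500

$93.500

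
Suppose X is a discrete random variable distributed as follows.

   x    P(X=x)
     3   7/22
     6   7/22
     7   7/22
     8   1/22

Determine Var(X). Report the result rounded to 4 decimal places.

3.0661

E[X] = (7/22)·3 + (7/22)·6 + (7/22)·7 + (1/22)·8 = 60/11
E[X²] = (7/22)·9 + (7/22)·36 + (7/22)·49 + (1/22)·64 = 361/11
Var(X) = 361/11 − (60/11)² = 371/121 ≈ 3.0661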